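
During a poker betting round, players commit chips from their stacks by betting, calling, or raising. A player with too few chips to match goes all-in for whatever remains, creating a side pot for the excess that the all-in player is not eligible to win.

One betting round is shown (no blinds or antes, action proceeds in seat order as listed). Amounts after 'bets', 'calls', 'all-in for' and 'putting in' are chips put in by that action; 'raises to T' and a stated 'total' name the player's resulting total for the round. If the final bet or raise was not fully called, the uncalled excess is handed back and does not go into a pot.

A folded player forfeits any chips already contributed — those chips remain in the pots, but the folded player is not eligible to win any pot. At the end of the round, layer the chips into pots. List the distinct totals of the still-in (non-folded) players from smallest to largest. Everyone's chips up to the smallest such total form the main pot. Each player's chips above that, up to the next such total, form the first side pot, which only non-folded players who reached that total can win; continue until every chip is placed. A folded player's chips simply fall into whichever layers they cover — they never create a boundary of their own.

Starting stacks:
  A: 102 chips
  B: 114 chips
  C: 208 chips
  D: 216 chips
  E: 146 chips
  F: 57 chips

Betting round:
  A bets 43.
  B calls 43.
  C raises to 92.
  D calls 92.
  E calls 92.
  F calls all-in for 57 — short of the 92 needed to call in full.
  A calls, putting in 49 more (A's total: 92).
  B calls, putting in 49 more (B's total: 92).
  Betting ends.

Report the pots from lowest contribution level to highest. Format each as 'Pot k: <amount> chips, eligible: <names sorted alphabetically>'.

Contributions: A=92, B=92, C=92, D=92, E=92, F=57
Pot levels (distinct totals of non-folded players): 57, 92
Layer 1-57: 57 each from A, B, C, D, E, F = 57*6 = 342 chips; eligible A, B, C, D, E, F
Layer 58-92: 35 each from A, B, C, D, E = 35*5 = 175 chips; eligible A, B, C, D, E

Pot 1: 342 chips, eligible: A, B, C, D, E, F
Pot 2: 175 chips, eligible: A, B, C, D, E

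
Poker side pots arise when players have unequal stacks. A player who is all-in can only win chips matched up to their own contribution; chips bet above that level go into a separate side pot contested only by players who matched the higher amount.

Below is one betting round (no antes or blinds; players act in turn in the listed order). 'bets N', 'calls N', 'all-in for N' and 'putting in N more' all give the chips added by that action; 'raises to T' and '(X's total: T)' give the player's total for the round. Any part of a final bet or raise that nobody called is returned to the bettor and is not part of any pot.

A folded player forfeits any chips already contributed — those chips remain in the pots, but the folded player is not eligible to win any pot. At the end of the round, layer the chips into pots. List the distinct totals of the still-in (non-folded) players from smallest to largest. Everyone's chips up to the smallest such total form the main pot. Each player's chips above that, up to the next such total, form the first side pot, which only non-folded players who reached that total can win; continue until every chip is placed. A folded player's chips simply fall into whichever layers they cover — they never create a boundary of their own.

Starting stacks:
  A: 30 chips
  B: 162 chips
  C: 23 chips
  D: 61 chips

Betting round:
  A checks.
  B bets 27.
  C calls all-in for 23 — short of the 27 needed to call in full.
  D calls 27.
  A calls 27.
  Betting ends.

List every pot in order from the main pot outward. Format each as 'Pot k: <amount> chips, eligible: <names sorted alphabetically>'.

Contributions: A=27, B=27, C=23, D=27
Pot levels (distinct totals of non-folded players): 23, 27
Layer 1-23: 23 each from A, B, C, D = 23*4 = 92 chips; eligible A, B, C, D
Layer 24-27: 4 each from A, B, D = 4*3 = 12 chips; eligible A, B, D

Pot 1: 92 chips, eligible: A, B, C, D
Pot 2: 12 chips, eligible: A, B, D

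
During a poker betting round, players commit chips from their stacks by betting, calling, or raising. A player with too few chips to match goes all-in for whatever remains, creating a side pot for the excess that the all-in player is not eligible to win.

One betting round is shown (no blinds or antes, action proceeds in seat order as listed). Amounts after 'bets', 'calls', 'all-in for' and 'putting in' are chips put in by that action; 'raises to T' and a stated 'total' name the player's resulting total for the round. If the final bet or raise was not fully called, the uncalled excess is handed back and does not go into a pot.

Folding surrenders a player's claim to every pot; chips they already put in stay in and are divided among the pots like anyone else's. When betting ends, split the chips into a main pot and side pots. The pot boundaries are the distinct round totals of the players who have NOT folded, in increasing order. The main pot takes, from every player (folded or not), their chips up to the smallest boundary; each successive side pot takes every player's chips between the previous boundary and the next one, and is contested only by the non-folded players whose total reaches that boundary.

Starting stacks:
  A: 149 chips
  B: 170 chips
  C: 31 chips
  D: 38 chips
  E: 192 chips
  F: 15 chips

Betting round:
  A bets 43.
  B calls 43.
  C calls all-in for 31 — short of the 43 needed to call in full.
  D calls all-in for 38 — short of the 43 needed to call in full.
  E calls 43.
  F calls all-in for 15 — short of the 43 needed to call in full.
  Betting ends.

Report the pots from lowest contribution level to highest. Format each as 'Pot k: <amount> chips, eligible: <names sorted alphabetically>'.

Pot 1: 90 chips, eligible: A, B, C, D, E, F
Pot 2: 80 chips, eligible: A, B, C, D, E
Pot 3: 28 chips, eligible: A, B, D, E
Pot 4: 15 chips, eligible: A, B, E

Derivation:
Contributions: A=43, B=43, C=31, D=38, E=43, F=15
Pot levels (distinct totals of non-folded players): 15, 31, 38, 43
Layer 1-15: 15 each from A, B, C, D, E, F = 15*6 = 90 chips; eligible A, B, C, D, E, F
Layer 16-31: 16 each from A, B, C, D, E = 16*5 = 80 chips; eligible A, B, C, D, E
Layer 32-38: 7 each from A, B, D, E = 7*4 = 28 chips; eligible A, B, D, E
Layer 39-43: 5 each from A, B, E = 5*3 = 15 chips; eligible A, B, E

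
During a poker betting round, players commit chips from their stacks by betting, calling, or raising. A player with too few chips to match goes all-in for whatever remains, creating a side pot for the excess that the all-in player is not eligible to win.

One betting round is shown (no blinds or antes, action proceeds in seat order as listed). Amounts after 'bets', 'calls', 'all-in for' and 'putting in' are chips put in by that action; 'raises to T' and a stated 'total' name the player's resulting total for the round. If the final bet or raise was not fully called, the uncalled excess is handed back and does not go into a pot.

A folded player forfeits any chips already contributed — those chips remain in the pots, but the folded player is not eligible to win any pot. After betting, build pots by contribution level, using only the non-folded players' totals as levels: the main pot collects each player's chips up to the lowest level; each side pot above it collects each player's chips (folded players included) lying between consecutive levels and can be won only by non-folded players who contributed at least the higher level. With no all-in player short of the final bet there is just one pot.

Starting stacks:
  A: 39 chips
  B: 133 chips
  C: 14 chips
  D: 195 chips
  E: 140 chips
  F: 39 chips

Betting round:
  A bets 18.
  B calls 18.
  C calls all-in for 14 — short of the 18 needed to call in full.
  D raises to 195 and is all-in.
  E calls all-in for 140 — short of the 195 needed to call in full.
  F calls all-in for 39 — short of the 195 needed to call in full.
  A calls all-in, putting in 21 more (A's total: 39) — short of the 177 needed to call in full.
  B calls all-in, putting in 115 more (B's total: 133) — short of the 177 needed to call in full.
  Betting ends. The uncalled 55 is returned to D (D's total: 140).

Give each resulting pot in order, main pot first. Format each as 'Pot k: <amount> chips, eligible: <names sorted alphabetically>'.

Pot 1: 84 chips, eligible: A, B, C, D, E, F
Pot 2: 125 chips, eligible: A, B, D, E, F
Pot 3: 282 chips, eligible: B, D, E
Pot 4: 14 chips, eligible: D, E

Derivation:
Contributions (after 55 returned to D): A=39, B=133, C=14, D=140, E=140, F=39
Pot levels (distinct totals of non-folded players): 14, 39, 133, 140
Layer 1-14: 14 each from A, B, C, D, E, F = 14*6 = 84 chips; eligible A, B, C, D, E, F
Layer 15-39: 25 each from A, B, D, E, F = 25*5 = 125 chips; eligible A, B, D, E, F
Layer 40-133: 94 each from B, D, E = 94*3 = 282 chips; eligible B, D, E
Layer 134-140: 7 each from D, E = 7*2 = 14 chips; eligible D, E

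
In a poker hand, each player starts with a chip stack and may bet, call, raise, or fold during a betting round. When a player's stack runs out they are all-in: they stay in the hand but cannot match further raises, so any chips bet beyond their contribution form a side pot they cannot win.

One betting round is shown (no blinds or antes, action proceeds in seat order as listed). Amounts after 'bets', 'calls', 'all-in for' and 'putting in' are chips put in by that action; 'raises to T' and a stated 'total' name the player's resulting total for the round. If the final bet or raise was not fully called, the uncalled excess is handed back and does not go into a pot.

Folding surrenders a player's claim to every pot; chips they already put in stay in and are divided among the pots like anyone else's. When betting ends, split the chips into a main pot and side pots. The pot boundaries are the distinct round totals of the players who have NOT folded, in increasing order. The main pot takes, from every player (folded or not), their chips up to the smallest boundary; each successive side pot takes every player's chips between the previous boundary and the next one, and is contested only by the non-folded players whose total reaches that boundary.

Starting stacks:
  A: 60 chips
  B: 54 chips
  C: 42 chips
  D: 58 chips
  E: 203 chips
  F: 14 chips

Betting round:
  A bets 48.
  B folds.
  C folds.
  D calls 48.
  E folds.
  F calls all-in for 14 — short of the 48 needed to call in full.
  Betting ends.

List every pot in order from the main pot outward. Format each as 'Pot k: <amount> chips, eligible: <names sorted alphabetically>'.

Contributions: A=48, D=48, F=14
Folded: B, C, E
Pot levels (distinct totals of non-folded players): 14, 48
Layer 1-14: 14 each from A, D, F = 14*3 = 42 chips; eligible A, D, F
Layer 15-48: 34 each from A, D = 34*2 = 68 chips; eligible A, D

Pot 1: 42 chips, eligible: A, D, F
Pot 2: 68 chips, eligible: A, D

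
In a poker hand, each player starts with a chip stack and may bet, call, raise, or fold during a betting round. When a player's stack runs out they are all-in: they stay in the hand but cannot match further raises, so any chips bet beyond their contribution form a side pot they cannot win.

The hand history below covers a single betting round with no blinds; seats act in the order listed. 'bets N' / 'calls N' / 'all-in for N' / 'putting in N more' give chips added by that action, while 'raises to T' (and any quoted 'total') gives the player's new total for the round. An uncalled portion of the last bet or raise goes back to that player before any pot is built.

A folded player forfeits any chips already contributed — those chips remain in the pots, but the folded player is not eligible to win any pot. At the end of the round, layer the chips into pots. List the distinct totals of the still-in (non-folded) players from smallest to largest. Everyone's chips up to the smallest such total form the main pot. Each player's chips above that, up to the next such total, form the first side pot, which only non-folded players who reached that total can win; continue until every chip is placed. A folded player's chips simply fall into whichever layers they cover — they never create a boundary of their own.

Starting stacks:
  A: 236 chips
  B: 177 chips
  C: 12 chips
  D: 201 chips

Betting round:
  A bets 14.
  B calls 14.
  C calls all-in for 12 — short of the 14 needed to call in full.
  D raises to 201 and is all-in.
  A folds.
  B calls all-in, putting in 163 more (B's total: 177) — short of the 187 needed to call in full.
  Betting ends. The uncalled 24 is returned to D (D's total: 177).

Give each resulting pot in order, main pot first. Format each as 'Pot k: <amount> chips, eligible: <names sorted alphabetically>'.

Contributions (after 24 returned to D): A=14, B=177, C=12, D=177
Folded: A
Pot levels (distinct totals of non-folded players): 12, 177
Layer 1-12: 12 each from A, B, C, D = 12*4 = 48 chips; eligible B, C, D
Layer 13-177: A 2 + B 165 + D 165 = 332 chips; eligible B, D

Pot 1: 48 chips, eligible: B, C, D
Pot 2: 332 chips, eligible: B, D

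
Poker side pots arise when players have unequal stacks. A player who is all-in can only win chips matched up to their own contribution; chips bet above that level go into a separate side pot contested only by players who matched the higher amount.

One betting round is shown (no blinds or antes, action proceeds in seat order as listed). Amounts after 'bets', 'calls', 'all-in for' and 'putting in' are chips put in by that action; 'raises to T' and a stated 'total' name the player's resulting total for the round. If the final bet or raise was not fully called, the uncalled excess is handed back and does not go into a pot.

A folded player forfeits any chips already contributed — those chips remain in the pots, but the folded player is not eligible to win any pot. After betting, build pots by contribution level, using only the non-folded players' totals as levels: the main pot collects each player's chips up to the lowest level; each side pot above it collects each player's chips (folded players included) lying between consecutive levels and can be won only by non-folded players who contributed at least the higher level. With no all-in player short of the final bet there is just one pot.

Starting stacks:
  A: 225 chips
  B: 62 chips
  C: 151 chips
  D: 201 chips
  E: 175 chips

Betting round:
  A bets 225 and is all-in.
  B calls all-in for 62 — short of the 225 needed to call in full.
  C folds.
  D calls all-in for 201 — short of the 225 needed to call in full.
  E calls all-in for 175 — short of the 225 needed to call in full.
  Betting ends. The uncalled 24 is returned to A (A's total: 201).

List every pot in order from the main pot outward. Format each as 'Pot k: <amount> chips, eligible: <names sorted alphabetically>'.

Pot 1: 248 chips, eligible: A, B, D, E
Pot 2: 339 chips, eligible: A, D, E
Pot 3: 52 chips, eligible: A, D

Derivation:
Contributions (after 24 returned to A): A=201, B=62, D=201, E=175
Folded: C
Pot levels (distinct totals of non-folded players): 62, 175, 201
Layer 1-62: 62 each from A, B, D, E = 62*4 = 248 chips; eligible A, B, D, E
Layer 63-175: 113 each from A, D, E = 113*3 = 339 chips; eligible A, D, E
Layer 176-201: 26 each from A, D = 26*2 = 52 chips; eligible A, D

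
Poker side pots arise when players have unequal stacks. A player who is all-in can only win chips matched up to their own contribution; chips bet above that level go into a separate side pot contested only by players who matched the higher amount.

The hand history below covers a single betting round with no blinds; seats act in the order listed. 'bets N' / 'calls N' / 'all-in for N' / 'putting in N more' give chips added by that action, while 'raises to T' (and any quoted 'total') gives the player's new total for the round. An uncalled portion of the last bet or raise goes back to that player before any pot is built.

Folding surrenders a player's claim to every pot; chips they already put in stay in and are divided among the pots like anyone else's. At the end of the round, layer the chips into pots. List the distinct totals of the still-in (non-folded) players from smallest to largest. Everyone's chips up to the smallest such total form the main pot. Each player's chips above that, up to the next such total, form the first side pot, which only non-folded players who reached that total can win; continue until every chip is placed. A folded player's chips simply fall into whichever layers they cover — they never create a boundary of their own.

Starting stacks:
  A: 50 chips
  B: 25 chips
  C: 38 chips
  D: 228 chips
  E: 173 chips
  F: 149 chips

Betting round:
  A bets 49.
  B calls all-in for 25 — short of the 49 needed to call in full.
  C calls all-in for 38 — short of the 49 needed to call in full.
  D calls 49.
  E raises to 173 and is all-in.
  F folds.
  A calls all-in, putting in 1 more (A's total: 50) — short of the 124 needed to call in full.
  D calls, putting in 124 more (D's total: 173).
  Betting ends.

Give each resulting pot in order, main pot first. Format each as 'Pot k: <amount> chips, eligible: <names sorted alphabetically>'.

Pot 1: 125 chips, eligible: A, B, C, D, E
Pot 2: 52 chips, eligible: A, C, D, E
Pot 3: 36 chips, eligible: A, D, E
Pot 4: 246 chips, eligible: D, E

Derivation:
Contributions: A=50, B=25, C=38, D=173, E=173
Folded: F
Pot levels (distinct totals of non-folded players): 25, 38, 50, 173
Layer 1-25: 25 each from A, B, C, D, E = 25*5 = 125 chips; eligible A, B, C, D, E
Layer 26-38: 13 each from A, C, D, E = 13*4 = 52 chips; eligible A, C, D, E
Layer 39-50: 12 each from A, D, E = 12*3 = 36 chips; eligible A, D, E
Layer 51-173: 123 each from D, E = 123*2 = 246 chips; eligible D, E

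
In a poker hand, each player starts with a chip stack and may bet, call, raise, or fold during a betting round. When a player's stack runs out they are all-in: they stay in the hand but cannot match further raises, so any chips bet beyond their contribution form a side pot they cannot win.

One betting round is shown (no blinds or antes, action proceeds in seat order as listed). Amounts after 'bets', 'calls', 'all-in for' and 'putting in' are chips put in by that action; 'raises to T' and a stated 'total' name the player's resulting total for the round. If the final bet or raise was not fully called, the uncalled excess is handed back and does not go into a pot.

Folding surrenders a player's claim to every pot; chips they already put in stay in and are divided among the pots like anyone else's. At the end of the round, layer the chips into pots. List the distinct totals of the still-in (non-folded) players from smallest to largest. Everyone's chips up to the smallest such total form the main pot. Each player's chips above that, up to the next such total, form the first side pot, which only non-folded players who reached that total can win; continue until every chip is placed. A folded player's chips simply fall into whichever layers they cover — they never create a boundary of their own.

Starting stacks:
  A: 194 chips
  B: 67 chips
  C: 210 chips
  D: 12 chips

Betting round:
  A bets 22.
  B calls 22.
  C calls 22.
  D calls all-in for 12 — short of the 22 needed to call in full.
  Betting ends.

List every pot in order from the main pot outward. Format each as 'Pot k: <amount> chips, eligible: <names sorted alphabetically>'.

Contributions: A=22, B=22, C=22, D=12
Pot levels (distinct totals of non-folded players): 12, 22
Layer 1-12: 12 each from A, B, C, D = 12*4 = 48 chips; eligible A, B, C, D
Layer 13-22: 10 each from A, B, C = 10*3 = 30 chips; eligible A, B, C

Pot 1: 48 chips, eligible: A, B, C, D
Pot 2: 30 chips, eligible: A, B, C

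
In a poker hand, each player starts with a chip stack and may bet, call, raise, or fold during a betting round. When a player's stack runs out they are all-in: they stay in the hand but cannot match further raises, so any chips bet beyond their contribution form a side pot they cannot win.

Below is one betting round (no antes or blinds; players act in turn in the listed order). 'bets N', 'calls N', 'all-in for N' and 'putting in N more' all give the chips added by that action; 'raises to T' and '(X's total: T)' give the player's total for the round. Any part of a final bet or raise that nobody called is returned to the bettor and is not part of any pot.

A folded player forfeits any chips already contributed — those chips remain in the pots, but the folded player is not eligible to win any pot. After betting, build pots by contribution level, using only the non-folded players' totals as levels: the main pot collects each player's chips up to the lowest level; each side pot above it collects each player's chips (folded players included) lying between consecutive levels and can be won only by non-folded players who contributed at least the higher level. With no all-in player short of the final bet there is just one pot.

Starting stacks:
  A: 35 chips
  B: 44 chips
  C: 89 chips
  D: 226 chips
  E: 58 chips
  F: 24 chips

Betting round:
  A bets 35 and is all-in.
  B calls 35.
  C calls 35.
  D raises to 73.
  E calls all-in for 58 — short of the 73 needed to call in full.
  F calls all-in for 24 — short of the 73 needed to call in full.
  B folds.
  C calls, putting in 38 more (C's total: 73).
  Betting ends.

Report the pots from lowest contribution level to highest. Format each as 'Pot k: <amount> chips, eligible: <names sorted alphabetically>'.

Contributions: A=35, B=35, C=73, D=73, E=58, F=24
Folded: B
Pot levels (distinct totals of non-folded players): 24, 35, 58, 73
Layer 1-24: 24 each from A, B, C, D, E, F = 24*6 = 144 chips; eligible A, C, D, E, F
Layer 25-35: 11 each from A, B, C, D, E = 11*5 = 55 chips; eligible A, C, D, E
Layer 36-58: 23 each from C, D, E = 23*3 = 69 chips; eligible C, D, E
Layer 59-73: 15 each from C, D = 15*2 = 30 chips; eligible C, D

Pot 1: 144 chips, eligible: A, C, D, E, F
Pot 2: 55 chips, eligible: A, C, D, E
Pot 3: 69 chips, eligible: C, D, E
Pot 4: 30 chips, eligible: C, D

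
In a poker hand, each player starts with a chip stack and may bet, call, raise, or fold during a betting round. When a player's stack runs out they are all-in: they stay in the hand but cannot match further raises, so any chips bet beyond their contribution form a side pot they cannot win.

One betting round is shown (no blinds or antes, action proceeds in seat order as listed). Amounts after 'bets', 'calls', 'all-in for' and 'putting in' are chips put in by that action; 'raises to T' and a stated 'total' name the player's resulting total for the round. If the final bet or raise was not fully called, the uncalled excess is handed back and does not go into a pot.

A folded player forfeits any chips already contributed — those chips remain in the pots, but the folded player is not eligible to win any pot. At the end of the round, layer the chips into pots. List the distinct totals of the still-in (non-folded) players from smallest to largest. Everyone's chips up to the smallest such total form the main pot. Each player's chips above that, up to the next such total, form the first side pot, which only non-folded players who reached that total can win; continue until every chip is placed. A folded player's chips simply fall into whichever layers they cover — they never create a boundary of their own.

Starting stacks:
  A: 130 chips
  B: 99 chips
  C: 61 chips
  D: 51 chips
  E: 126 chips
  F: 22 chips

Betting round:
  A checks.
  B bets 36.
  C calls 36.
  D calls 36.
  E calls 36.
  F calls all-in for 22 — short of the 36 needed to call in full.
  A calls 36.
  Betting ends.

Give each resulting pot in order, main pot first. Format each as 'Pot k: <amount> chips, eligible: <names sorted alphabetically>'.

Pot 1: 132 chips, eligible: A, B, C, D, E, F
Pot 2: 70 chips, eligible: A, B, C, D, E

Derivation:
Contributions: A=36, B=36, C=36, D=36, E=36, F=22
Pot levels (distinct totals of non-folded players): 22, 36
Layer 1-22: 22 each from A, B, C, D, E, F = 22*6 = 132 chips; eligible A, B, C, D, E, F
Layer 23-36: 14 each from A, B, C, D, E = 14*5 = 70 chips; eligible A, B, C, D, E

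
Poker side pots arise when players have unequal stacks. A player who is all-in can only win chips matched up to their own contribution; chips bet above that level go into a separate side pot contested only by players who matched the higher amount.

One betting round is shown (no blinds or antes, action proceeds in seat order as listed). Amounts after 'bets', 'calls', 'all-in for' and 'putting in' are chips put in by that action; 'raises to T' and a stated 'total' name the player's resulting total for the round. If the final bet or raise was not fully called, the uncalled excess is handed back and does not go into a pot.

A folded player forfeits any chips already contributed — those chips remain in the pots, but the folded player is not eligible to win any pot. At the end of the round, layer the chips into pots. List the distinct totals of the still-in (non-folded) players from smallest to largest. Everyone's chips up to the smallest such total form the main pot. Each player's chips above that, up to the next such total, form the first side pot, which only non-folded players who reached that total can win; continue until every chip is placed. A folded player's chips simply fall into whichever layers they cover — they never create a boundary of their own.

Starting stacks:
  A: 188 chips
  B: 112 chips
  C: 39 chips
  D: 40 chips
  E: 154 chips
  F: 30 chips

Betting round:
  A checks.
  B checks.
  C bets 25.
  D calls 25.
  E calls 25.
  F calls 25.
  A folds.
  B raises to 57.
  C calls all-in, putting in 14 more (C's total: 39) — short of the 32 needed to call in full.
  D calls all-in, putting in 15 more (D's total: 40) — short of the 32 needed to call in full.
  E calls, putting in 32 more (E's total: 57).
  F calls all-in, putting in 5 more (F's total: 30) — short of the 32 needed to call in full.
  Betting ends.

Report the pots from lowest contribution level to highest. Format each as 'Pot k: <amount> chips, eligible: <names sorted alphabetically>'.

Pot 1: 150 chips, eligible: B, C, D, E, F
Pot 2: 36 chips, eligible: B, C, D, E
Pot 3: 3 chips, eligible: B, D, E
Pot 4: 34 chips, eligible: B, E

Derivation:
Contributions: B=57, C=39, D=40, E=57, F=30
Folded: A
Pot levels (distinct totals of non-folded players): 30, 39, 40, 57
Layer 1-30: 30 each from B, C, D, E, F = 30*5 = 150 chips; eligible B, C, D, E, F
Layer 31-39: 9 each from B, C, D, E = 9*4 = 36 chips; eligible B, C, D, E
Layer 40-40: 1 each from B, D, E = 1*3 = 3 chips; eligible B, D, E
Layer 41-57: 17 each from B, E = 17*2 = 34 chips; eligible B, E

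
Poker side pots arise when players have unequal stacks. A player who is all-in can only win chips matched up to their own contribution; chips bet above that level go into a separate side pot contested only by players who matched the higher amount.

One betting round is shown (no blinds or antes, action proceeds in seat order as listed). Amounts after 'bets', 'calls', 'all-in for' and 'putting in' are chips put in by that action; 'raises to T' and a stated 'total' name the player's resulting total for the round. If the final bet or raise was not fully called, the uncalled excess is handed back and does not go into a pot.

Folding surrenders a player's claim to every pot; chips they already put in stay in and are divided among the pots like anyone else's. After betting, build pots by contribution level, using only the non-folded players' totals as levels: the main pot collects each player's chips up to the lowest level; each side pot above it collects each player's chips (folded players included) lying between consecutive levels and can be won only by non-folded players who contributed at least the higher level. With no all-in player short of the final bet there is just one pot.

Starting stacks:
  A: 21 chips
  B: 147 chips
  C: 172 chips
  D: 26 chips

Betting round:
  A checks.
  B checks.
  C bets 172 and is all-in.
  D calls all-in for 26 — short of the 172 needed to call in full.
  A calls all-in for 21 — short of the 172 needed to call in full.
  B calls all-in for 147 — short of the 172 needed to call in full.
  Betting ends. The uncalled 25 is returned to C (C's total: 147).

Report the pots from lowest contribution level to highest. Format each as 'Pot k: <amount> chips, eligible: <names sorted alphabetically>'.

Pot 1: 84 chips, eligible: A, B, C, D
Pot 2: 15 chips, eligible: B, C, D
Pot 3: 242 chips, eligible: B, C

Derivation:
Contributions (after 25 returned to C): A=21, B=147, C=147, D=26
Pot levels (distinct totals of non-folded players): 21, 26, 147
Layer 1-21: 21 each from A, B, C, D = 21*4 = 84 chips; eligible A, B, C, D
Layer 22-26: 5 each from B, C, D = 5*3 = 15 chips; eligible B, C, D
Layer 27-147: 121 each from B, C = 121*2 = 242 chips; eligible B, C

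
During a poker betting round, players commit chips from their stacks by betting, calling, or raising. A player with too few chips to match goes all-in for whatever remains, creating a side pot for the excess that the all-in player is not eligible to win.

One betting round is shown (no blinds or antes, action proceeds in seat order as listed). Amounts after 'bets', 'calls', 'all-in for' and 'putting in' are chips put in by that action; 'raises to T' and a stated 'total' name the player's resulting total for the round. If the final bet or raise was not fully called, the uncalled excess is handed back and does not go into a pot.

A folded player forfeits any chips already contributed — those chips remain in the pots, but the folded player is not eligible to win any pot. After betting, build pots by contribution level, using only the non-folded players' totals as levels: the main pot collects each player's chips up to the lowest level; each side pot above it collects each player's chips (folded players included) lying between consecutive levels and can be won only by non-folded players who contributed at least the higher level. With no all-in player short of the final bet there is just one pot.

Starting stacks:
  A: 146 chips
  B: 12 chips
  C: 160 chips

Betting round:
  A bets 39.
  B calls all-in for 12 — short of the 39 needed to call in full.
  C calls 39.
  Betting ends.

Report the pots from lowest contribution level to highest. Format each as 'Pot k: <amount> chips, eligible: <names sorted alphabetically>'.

Contributions: A=39, B=12, C=39
Pot levels (distinct totals of non-folded players): 12, 39
Layer 1-12: 12 each from A, B, C = 12*3 = 36 chips; eligible A, B, C
Layer 13-39: 27 each from A, C = 27*2 = 54 chips; eligible A, C

Pot 1: 36 chips, eligible: A, B, C
Pot 2: 54 chips, eligible: A, C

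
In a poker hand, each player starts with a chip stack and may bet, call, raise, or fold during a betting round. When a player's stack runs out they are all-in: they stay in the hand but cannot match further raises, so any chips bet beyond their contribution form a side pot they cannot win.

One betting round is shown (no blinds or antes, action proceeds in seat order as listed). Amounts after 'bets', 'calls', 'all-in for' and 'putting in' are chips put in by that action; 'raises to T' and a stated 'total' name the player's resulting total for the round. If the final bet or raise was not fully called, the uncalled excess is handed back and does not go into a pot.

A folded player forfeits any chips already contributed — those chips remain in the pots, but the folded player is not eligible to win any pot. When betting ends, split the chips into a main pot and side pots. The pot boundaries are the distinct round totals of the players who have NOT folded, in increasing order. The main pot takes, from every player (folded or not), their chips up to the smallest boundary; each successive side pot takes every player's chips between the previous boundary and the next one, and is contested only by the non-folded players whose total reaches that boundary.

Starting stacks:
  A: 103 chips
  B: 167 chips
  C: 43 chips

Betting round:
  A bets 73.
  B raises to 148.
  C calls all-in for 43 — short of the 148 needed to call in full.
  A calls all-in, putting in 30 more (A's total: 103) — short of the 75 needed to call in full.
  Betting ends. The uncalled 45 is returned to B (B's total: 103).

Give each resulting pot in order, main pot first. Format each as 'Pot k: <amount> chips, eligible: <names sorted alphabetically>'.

Contributions (after 45 returned to B): A=103, B=103, C=43
Pot levels (distinct totals of non-folded players): 43, 103
Layer 1-43: 43 each from A, B, C = 43*3 = 129 chips; eligible A, B, C
Layer 44-103: 60 each from A, B = 60*2 = 120 chips; eligible A, B

Pot 1: 129 chips, eligible: A, B, C
Pot 2: 120 chips, eligible: A, B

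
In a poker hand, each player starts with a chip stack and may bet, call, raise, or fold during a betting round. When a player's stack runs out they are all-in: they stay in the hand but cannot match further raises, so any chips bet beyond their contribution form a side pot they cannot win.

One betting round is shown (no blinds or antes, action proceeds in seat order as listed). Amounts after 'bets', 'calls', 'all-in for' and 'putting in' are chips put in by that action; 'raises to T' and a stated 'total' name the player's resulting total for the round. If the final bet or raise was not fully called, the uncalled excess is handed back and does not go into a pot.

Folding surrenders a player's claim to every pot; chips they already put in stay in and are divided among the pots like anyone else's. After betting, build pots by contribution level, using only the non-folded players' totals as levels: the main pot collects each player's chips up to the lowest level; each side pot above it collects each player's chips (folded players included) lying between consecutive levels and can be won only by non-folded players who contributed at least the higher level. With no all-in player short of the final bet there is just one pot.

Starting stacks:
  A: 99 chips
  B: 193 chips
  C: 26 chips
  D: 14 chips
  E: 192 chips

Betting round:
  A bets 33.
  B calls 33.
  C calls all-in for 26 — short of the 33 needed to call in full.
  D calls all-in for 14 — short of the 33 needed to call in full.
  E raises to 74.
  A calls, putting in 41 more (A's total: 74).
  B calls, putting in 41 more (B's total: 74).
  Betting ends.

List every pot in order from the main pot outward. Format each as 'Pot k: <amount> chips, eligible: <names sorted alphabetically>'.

Contributions: A=74, B=74, C=26, D=14, E=74
Pot levels (distinct totals of non-folded players): 14, 26, 74
Layer 1-14: 14 each from A, B, C, D, E = 14*5 = 70 chips; eligible A, B, C, D, E
Layer 15-26: 12 each from A, B, C, E = 12*4 = 48 chips; eligible A, B, C, E
Layer 27-74: 48 each from A, B, E = 48*3 = 144 chips; eligible A, B, E

Pot 1: 70 chips, eligible: A, B, C, D, E
Pot 2: 48 chips, eligible: A, B, C, E
Pot 3: 144 chips, eligible: A, B, E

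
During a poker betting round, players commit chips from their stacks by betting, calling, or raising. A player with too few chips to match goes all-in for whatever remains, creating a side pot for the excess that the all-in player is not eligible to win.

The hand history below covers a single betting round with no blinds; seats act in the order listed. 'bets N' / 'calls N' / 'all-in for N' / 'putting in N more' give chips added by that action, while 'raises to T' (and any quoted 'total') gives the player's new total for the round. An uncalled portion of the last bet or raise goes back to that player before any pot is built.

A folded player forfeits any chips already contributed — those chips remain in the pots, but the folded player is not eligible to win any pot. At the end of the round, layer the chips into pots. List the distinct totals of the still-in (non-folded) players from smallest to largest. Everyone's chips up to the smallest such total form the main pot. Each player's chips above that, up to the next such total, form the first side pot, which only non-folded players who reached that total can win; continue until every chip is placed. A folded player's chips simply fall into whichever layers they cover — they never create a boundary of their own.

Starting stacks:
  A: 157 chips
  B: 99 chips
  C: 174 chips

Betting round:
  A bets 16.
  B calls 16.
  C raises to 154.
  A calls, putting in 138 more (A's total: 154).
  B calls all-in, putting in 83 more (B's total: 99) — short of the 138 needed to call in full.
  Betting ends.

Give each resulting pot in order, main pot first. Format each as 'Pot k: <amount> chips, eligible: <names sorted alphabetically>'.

Contributions: A=154, B=99, C=154
Pot levels (distinct totals of non-folded players): 99, 154
Layer 1-99: 99 each from A, B, C = 99*3 = 297 chips; eligible A, B, C
Layer 100-154: 55 each from A, C = 55*2 = 110 chips; eligible A, C

Pot 1: 297 chips, eligible: A, B, C
Pot 2: 110 chips, eligible: A, C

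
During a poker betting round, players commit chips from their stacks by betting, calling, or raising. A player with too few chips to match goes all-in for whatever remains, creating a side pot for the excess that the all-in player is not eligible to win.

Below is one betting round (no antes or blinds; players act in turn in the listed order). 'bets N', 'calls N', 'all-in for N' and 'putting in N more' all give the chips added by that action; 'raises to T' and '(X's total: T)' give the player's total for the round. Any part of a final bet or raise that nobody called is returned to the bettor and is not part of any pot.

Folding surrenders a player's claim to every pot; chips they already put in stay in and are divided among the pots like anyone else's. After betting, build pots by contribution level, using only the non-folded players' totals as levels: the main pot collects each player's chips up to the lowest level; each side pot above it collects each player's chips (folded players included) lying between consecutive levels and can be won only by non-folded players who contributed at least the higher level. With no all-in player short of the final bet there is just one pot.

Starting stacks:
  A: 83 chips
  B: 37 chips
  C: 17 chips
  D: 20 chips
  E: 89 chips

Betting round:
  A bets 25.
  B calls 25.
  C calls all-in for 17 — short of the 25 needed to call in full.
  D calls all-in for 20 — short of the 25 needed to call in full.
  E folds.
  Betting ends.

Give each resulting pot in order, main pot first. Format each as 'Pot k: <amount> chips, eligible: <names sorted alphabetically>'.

Pot 1: 68 chips, eligible: A, B, C, D
Pot 2: 9 chips, eligible: A, B, D
Pot 3: 10 chips, eligible: A, B

Derivation:
Contributions: A=25, B=25, C=17, D=20
Folded: E
Pot levels (distinct totals of non-folded players): 17, 20, 25
Layer 1-17: 17 each from A, B, C, D = 17*4 = 68 chips; eligible A, B, C, D
Layer 18-20: 3 each from A, B, D = 3*3 = 9 chips; eligible A, B, D
Layer 21-25: 5 each from A, B = 5*2 = 10 chips; eligible A, B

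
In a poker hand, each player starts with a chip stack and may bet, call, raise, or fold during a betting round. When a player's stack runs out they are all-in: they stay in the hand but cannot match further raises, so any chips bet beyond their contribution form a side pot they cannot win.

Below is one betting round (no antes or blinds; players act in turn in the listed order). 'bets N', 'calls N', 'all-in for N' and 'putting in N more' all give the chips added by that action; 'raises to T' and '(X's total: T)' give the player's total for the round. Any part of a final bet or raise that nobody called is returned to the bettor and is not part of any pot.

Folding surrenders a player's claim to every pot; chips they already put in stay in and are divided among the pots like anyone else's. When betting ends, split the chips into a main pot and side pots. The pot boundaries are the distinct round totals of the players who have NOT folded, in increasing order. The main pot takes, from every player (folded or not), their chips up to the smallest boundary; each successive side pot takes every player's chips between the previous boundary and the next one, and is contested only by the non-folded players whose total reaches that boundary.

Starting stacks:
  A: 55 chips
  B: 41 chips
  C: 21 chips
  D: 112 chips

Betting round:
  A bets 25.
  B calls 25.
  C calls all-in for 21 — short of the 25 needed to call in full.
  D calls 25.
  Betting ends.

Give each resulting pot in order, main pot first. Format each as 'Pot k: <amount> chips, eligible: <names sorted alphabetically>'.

Contributions: A=25, B=25, C=21, D=25
Pot levels (distinct totals of non-folded players): 21, 25
Layer 1-21: 21 each from A, B, C, D = 21*4 = 84 chips; eligible A, B, C, D
Layer 22-25: 4 each from A, B, D = 4*3 = 12 chips; eligible A, B, D

Pot 1: 84 chips, eligible: A, B, C, D
Pot 2: 12 chips, eligible: A, B, D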